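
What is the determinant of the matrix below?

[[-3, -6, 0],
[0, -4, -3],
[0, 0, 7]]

84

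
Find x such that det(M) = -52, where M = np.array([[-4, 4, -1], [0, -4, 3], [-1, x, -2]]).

x = -1

Expanding along the row containing x, det(M) is linear in x: det(M) = (12)·x + (-40).
Set (12)·x + (-40) = -52  ⇒  (12)·x = -12  ⇒  x = -1.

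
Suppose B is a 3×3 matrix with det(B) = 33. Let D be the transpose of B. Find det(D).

The determinant is 33.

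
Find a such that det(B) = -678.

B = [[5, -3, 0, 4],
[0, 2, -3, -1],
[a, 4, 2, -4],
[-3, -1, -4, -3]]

Expanding along the column containing a, det(B) is linear in a: det(B) = (-59)·a + (-324).
Set (-59)·a + (-324) = -678  ⇒  (-59)·a = -354  ⇒  a = 6.

6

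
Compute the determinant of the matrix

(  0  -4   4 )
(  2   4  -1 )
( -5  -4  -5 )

The determinant is -12.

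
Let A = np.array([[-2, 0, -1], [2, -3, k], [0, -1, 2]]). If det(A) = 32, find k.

-9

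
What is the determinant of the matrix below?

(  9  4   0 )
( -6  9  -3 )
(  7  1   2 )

Expand along row 1:
  + 9 · |9 -3; 1 2| = 9·(18 − (-3)) = 189
  − 4 · |-6 -3; 7 2| = −4·(-12 − (-21)) = -36
Sum: (189) + (-36) = 153

The determinant is 153.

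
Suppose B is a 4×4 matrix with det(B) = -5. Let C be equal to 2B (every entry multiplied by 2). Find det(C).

-80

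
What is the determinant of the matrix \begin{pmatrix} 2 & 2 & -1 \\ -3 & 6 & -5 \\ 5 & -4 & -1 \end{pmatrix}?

Expand along row 1:
  + 2 · |6 -5; -4 -1| = 2·(-6 − 20) = -52
  − 2 · |-3 -5; 5 -1| = −2·(3 − (-25)) = -56
  + (-1) · |-3 6; 5 -4| = (-1)·(12 − 30) = 18
Sum: (-52) + (-56) + (18) = -90

The determinant is -90.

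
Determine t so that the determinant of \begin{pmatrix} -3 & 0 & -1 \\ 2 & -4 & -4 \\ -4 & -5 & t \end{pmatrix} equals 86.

Expanding along the row containing t, det(B) is linear in t: det(B) = (12)·t + (86).
Set (12)·t + (86) = 86  ⇒  (12)·t = 0  ⇒  t = 0.

t = 0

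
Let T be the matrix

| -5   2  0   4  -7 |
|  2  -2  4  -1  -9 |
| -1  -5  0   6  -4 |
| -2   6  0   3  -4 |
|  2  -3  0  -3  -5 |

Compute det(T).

The determinant is 6072.

Expand along column 3 (it has 4 zeros):
  − (4) · M_23   where M_23 = det([-5 2 4 -7; -1 -5 6 -4; -2 6 3 -4; 2 -3 -3 -5]) = -1518
det = (-1)·(4)·(-1518) = 6072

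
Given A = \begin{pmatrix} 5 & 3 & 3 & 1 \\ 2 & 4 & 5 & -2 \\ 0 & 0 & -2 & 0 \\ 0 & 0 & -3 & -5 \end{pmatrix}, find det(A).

140

A is block upper-triangular with a 2×2 block and a 2×2 block on the diagonal, so its determinant equals the product of the determinants of the diagonal blocks.
det of the 2×2 block = 14
det of the 2×2 block = 10
det = (14)·(10) = 140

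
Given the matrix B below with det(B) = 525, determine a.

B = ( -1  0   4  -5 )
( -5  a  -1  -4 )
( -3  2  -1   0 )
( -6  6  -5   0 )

a = -7

Expanding along the row containing a, det(B) is linear in a: det(B) = (-45)·a + (210).
Set (-45)·a + (210) = 525  ⇒  (-45)·a = 315  ⇒  a = -7.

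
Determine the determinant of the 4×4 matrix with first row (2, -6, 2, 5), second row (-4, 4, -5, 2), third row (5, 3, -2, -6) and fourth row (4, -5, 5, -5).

Expand along row 1:
  + (2) · M_11   where M_11 = det([4 -5 2; 3 -2 -6; -5 5 -5]) = -55
  − (-6) · M_12   where M_12 = det([-4 -5 2; 5 -2 -6; 4 5 -5]) = -99
  + (2) · M_13   where M_13 = det([-4 4 2; 5 3 -6; 4 -5 -5]) = 110
  − (5) · M_14   where M_14 = det([-4 4 -5; 5 3 -2; 4 -5 5]) = 33
det = (+1)·(2)·(-55) + (-1)·(-6)·(-99) + (+1)·(2)·(110) + (-1)·(5)·(33) = -649

The determinant is -649.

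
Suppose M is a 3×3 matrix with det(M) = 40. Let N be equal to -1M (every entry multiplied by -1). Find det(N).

The determinant is -40.

For a 3×3 matrix, det(-1M) = (-1)^3·det(M) = -1·det(M).
det(N) = (-1)·(40) = -40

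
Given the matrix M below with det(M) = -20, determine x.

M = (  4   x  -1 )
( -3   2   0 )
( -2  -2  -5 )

Expanding along the row containing x, det(M) is linear in x: det(M) = (-15)·x + (-50).
Set (-15)·x + (-50) = -20  ⇒  (-15)·x = 30  ⇒  x = -2.

-2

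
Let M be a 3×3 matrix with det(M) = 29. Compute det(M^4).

707281

det(M^4) = (det M)^4 = (29)^4 = 707281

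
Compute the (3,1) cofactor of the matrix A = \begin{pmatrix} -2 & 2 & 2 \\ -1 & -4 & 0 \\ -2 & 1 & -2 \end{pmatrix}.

Delete row 3 and column 1; the remaining 2×2 submatrix is [2 2; -4 0].
Its determinant is 2·0 − 2·(-4) = 8.
The cofactor carries sign (−1)^(3+1) = +1, so C_{3,1} = +(8) = 8.

8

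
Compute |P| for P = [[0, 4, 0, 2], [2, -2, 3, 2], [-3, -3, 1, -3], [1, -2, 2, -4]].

Expand along row 1 (it has 2 zeros):
  − (4) · M_12   where M_12 = det([2 3 2; -3 1 -3; 1 2 -4]) = -55
  − (2) · M_14   where M_14 = det([2 -2 3; -3 -3 1; 1 -2 2]) = 5
det = (-1)·(4)·(-55) + (-1)·(2)·(5) = 210

det(P) = 210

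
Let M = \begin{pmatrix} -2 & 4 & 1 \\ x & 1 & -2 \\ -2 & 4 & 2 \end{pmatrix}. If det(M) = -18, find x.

Expanding along the row containing x, det(M) is linear in x: det(M) = (-4)·x + (-2).
Set (-4)·x + (-2) = -18  ⇒  (-4)·x = -16  ⇒  x = 4.

4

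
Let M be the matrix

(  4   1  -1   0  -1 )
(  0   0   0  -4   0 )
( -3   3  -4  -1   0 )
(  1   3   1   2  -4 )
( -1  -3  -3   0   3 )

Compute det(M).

Expand along row 2 (it has 4 zeros):
  + (-4) · M_24   where M_24 = det([4 1 -1 -1; -3 3 -4 0; 1 3 1 -4; -1 -3 -3 3]) = -167
det = (+1)·(-4)·(-167) = 668

668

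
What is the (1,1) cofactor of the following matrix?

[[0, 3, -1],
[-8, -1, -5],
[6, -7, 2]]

Delete row 1 and column 1; the remaining 2×2 submatrix is [-1 -5; -7 2].
Its determinant is (-1)·2 − (-5)·(-7) = -37.
The cofactor carries sign (−1)^(1+1) = +1, so C_{1,1} = +(-37) = -37.

-37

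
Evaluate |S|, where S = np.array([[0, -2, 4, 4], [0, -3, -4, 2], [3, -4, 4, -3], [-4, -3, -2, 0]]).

Expand along column 1 (it has 2 zeros):
  + (3) · M_31   where M_31 = det([-2 4 4; -3 -4 2; -3 -2 0]) = -56
  − (-4) · M_41   where M_41 = det([-2 4 4; -3 -4 2; -4 4 -3]) = -188
det = (+1)·(3)·(-56) + (-1)·(-4)·(-188) = -920

|S| = -920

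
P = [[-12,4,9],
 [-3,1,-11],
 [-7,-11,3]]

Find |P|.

Expand along row 1:
  + (-12) · |1 -11; -11 3| = (-12)·(3 − 121) = 1416
  − 4 · |-3 -11; -7 3| = −4·(-9 − 77) = 344
  + 9 · |-3 1; -7 -11| = 9·(33 − (-7)) = 360
Sum: (1416) + (344) + (360) = 2120

The determinant is 2120.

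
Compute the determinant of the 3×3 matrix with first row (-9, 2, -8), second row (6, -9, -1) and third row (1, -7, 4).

601

Expand along column 1:
  + (-9) · |-9 -1; -7 4| = (-9)·(-36 − 7) = 387
  − 6 · |2 -8; -7 4| = −6·(8 − 56) = 288
  + 1 · |2 -8; -9 -1| = 1·(-2 − 72) = -74
Sum: (387) + (288) + (-74) = 601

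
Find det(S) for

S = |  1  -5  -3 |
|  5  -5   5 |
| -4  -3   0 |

det(S) = 220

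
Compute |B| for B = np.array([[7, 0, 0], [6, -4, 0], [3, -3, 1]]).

|B| = -28

B is lower triangular, so det(B) is the product of the diagonal entries:
det = (7) · (-4) · (1) = -28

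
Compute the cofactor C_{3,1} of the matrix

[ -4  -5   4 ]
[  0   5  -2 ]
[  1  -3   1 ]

Delete row 3 and column 1; the remaining 2×2 submatrix is [-5 4; 5 -2].
Its determinant is (-5)·(-2) − 4·5 = -10.
The cofactor carries sign (−1)^(3+1) = +1, so C_{3,1} = +(-10) = -10.

-10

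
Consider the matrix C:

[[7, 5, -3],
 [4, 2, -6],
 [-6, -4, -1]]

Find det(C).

|C| = 30

Expand along column 1:
  + 7 · |2 -6; -4 -1| = 7·(-2 − 24) = -182
  − 4 · |5 -3; -4 -1| = −4·(-5 − 12) = 68
  + (-6) · |5 -3; 2 -6| = (-6)·(-30 − (-6)) = 144
Sum: (-182) + (68) + (144) = 30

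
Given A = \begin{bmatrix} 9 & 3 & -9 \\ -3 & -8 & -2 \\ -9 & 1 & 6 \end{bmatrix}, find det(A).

Expand along row 1:
  + 9 · |-8 -2; 1 6| = 9·(-48 − (-2)) = -414
  − 3 · |-3 -2; -9 6| = −3·(-18 − 18) = 108
  + (-9) · |-3 -8; -9 1| = (-9)·(-3 − 72) = 675
Sum: (-414) + (108) + (675) = 369

369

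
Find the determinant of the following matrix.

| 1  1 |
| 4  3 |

det = 1·3 − 1·4 = 3 − 4 = -1

The determinant is -1.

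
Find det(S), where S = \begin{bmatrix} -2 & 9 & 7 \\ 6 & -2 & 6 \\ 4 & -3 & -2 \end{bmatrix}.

det(S) = 210

Expand along column 1:
  + (-2) · |-2 6; -3 -2| = (-2)·(4 − (-18)) = -44
  − 6 · |9 7; -3 -2| = −6·(-18 − (-21)) = -18
  + 4 · |9 7; -2 6| = 4·(54 − (-14)) = 272
Sum: (-44) + (-18) + (272) = 210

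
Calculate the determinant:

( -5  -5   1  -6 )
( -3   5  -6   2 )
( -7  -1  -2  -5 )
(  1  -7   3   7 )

-598

Expand along row 1:
  + (-5) · M_11   where M_11 = det([5 -6 2; -1 -2 -5; -7 3 7]) = -281
  − (-5) · M_12   where M_12 = det([-3 -6 2; -7 -2 -5; 1 3 7]) = -305
  + (1) · M_13   where M_13 = det([-3 5 2; -7 -1 -5; 1 -7 7]) = 446
  − (-6) · M_14   where M_14 = det([-3 5 -6; -7 -1 -2; 1 -7 3]) = -154
det = (+1)·(-5)·(-281) + (-1)·(-5)·(-305) + (+1)·(1)·(446) + (-1)·(-6)·(-154) = -598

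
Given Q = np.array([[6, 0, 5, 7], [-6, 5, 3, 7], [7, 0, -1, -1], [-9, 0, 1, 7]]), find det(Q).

-1250

Expand along column 2 (it has 3 zeros):
  + (5) · M_22   where M_22 = det([6 5 7; 7 -1 -1; -9 1 7]) = -250
det = (+1)·(5)·(-250) = -1250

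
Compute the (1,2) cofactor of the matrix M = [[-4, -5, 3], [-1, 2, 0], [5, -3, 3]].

The cofactor is 3.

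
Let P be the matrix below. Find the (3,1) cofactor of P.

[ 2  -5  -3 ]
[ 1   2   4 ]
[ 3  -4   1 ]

Delete row 3 and column 1; the remaining 2×2 submatrix is [-5 -3; 2 4].
Its determinant is (-5)·4 − (-3)·2 = -14.
The cofactor carries sign (−1)^(3+1) = +1, so C_{3,1} = +(-14) = -14.

-14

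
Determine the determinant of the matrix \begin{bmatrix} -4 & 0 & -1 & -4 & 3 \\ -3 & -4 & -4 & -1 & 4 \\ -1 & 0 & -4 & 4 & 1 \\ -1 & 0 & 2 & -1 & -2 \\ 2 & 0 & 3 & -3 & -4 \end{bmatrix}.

Expand along column 2 (it has 4 zeros):
  + (-4) · M_22   where M_22 = det([-4 -1 -4 3; -1 -4 4 1; -1 2 -1 -2; 2 3 -3 -4]) = -170
det = (+1)·(-4)·(-170) = 680

The determinant is 680.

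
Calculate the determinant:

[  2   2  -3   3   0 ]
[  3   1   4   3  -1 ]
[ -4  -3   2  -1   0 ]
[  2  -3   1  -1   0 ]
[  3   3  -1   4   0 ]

Expand along column 5 (it has 4 zeros):
  − (-1) · M_25   where M_25 = det([2 2 -3 3; -4 -3 2 -1; 2 -3 1 -1; 3 3 -1 4]) = -131
det = (-1)·(-1)·(-131) = -131

-131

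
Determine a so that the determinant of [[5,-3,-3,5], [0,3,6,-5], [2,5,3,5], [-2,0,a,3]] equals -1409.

Expanding along the row containing a, det(M) is linear in a: det(M) = (-200)·a + (-609).
Set (-200)·a + (-609) = -1409  ⇒  (-200)·a = -800  ⇒  a = 4.

4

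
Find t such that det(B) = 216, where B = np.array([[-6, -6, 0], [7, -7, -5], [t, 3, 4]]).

-1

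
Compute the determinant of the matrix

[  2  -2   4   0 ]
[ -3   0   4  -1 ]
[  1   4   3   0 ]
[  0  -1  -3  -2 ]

Expand along column 4 (it has 2 zeros):
  + (-1) · M_24   where M_24 = det([2 -2 4; 1 4 3; 0 -1 -3]) = -28
  + (-2) · M_44   where M_44 = det([2 -2 4; -3 0 4; 1 4 3]) = -106
det = (+1)·(-1)·(-28) + (+1)·(-2)·(-106) = 240

240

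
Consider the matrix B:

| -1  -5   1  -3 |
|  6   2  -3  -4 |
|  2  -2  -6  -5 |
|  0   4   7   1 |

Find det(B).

Expand along row 4 (it has 1 zero):
  + (4) · M_42   where M_42 = det([-1 1 -3; 6 -3 -4; 2 -6 -5]) = 121
  − (7) · M_43   where M_43 = det([-1 -5 -3; 6 2 -4; 2 -2 -5]) = -44
  + (1) · M_44   where M_44 = det([-1 -5 1; 6 2 -3; 2 -2 -6]) = -148
det = (+1)·(4)·(121) + (-1)·(7)·(-44) + (+1)·(1)·(-148) = 644

644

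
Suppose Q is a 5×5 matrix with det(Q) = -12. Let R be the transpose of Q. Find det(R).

|R| = -12

det(Qᵀ) = det(Q).
det(R) = (1)·(-12) = -12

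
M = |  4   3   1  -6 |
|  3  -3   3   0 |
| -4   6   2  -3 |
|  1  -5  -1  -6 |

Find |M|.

1458

Expand along row 2 (it has 1 zero):
  − (3) · M_21   where M_21 = det([3 1 -6; 6 2 -3; -5 -1 -6]) = -18
  + (-3) · M_22   where M_22 = det([4 1 -6; -4 2 -3; 1 -1 -6]) = -99
  − (3) · M_23   where M_23 = det([4 3 -6; -4 6 -3; 1 -5 -6]) = -369
det = (-1)·(3)·(-18) + (+1)·(-3)·(-99) + (-1)·(3)·(-369) = 1458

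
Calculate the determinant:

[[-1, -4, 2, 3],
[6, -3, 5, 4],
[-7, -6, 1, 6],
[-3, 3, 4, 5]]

The determinant is -399.

Expand along row 1:
  + (-1) · M_11   where M_11 = det([-3 5 4; -6 1 6; 3 4 5]) = 189
  − (-4) · M_12   where M_12 = det([6 5 4; -7 1 6; -3 4 5]) = -129
  + (2) · M_13   where M_13 = det([6 -3 4; -7 -6 6; -3 3 5]) = -495
  − (3) · M_14   where M_14 = det([6 -3 5; -7 -6 1; -3 3 4]) = -432
det = (+1)·(-1)·(189) + (-1)·(-4)·(-129) + (+1)·(2)·(-495) + (-1)·(3)·(-432) = -399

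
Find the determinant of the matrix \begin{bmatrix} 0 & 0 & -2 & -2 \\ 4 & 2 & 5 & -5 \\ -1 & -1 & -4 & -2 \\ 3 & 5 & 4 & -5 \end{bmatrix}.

Expand along row 1 (it has 2 zeros):
  + (-2) · M_13   where M_13 = det([4 2 -5; -1 -1 -2; 3 5 -5]) = 48
  − (-2) · M_14   where M_14 = det([4 2 5; -1 -1 -4; 3 5 4]) = 38
det = (+1)·(-2)·(48) + (-1)·(-2)·(38) = -20

The determinant is -20.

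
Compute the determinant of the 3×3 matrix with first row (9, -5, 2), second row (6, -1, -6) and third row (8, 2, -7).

Expand along row 1:
  + 9 · |-1 -6; 2 -7| = 9·(7 − (-12)) = 171
  − (-5) · |6 -6; 8 -7| = −(-5)·(-42 − (-48)) = 30
  + 2 · |6 -1; 8 2| = 2·(12 − (-8)) = 40
Sum: (171) + (30) + (40) = 241

241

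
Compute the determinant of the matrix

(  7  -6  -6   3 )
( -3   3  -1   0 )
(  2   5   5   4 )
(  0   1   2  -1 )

Expand along row 2 (it has 1 zero):
  − (-3) · M_21   where M_21 = det([-6 -6 3; 5 5 4; 1 2 -1]) = 39
  + (3) · M_22   where M_22 = det([7 -6 3; 2 5 4; 0 2 -1]) = -91
  − (-1) · M_23   where M_23 = det([7 -6 3; 2 5 4; 0 1 -1]) = -69
det = (-1)·(-3)·(39) + (+1)·(3)·(-91) + (-1)·(-1)·(-69) = -225

-225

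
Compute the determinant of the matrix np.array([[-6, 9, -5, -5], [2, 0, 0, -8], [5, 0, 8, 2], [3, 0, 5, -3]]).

The determinant is 684.

Expand along column 2 (it has 3 zeros):
  − (9) · M_12   where M_12 = det([2 0 -8; 5 8 2; 3 5 -3]) = -76
det = (-1)·(9)·(-76) = 684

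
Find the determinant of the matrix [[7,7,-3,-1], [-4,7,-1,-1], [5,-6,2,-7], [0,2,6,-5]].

3410

Expand along row 4 (it has 1 zero):
  + (2) · M_42   where M_42 = det([7 -3 -1; -4 -1 -1; 5 2 -7]) = 165
  − (6) · M_43   where M_43 = det([7 7 -1; -4 7 -1; 5 -6 -7]) = -605
  + (-5) · M_44   where M_44 = det([7 7 -3; -4 7 -1; 5 -6 2]) = 110
det = (+1)·(2)·(165) + (-1)·(6)·(-605) + (+1)·(-5)·(110) = 3410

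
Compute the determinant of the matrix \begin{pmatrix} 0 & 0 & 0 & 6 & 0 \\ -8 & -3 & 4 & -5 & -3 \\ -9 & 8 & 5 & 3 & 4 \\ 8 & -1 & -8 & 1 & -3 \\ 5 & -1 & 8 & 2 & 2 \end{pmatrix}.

Expand along row 1 (it has 4 zeros):
  − (6) · M_14   where M_14 = det([-8 -3 4 -3; -9 8 5 4; 8 -1 -8 -3; 5 -1 8 2]) = -2602
det = (-1)·(6)·(-2602) = 15612

15612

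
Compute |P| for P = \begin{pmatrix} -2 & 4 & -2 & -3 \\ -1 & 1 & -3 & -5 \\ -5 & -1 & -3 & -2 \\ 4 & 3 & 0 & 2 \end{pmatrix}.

Expand along row 4 (it has 1 zero):
  − (4) · M_41   where M_41 = det([4 -2 -3; 1 -3 -5; -1 -3 -2]) = -32
  + (3) · M_42   where M_42 = det([-2 -2 -3; -1 -3 -5; -5 -3 -2]) = 8
  + (2) · M_44   where M_44 = det([-2 4 -2; -1 1 -3; -5 -1 -3]) = 48
det = (-1)·(4)·(-32) + (+1)·(3)·(8) + (+1)·(2)·(48) = 248

The determinant is 248.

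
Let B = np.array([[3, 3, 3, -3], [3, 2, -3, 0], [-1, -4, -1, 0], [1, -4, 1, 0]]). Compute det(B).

The determinant is -144.

Expand along column 4 (it has 3 zeros):
  − (-3) · M_14   where M_14 = det([3 2 -3; -1 -4 -1; 1 -4 1]) = -48
det = (-1)·(-3)·(-48) = -144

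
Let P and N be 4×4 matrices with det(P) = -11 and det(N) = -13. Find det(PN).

143

det(PN) = det(P)·det(N) = (-11)·(-13) = 143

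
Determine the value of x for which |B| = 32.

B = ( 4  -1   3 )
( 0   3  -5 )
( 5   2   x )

1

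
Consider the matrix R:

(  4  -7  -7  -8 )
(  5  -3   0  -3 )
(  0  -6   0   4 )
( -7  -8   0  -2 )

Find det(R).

Expand along column 3 (it has 3 zeros):
  + (-7) · M_13   where M_13 = det([5 -3 -3; 0 -6 4; -7 -8 -2]) = 430
det = (+1)·(-7)·(430) = -3010

det(R) = -3010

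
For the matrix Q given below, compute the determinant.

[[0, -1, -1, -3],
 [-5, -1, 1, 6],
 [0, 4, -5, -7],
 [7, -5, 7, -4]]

Expand along column 1 (it has 2 zeros):
  − (-5) · M_21   where M_21 = det([-1 -1 -3; 4 -5 -7; -5 7 -4]) = -129
  − (7) · M_41   where M_41 = det([-1 -1 -3; -1 1 6; 4 -5 -7]) = -43
det = (-1)·(-5)·(-129) + (-1)·(7)·(-43) = -344

-344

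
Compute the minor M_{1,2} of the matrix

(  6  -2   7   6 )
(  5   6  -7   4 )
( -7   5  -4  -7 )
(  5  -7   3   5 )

Delete row 1 and column 2; the remaining 3×3 submatrix is [5 -7 4; -7 -4 -7; 5 3 5].
Its determinant is 1.

1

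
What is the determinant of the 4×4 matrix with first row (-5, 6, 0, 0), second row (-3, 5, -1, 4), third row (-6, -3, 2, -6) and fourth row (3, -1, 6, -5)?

813

Expand along row 1 (it has 2 zeros):
  + (-5) · M_11   where M_11 = det([5 -1 4; -3 2 -6; -1 6 -5]) = 75
  − (6) · M_12   where M_12 = det([-3 -1 4; -6 2 -6; 3 6 -5]) = -198
det = (+1)·(-5)·(75) + (-1)·(6)·(-198) = 813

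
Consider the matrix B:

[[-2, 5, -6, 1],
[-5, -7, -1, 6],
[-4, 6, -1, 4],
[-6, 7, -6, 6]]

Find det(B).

183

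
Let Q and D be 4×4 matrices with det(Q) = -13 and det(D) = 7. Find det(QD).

-91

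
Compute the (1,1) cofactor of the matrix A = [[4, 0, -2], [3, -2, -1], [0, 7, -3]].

13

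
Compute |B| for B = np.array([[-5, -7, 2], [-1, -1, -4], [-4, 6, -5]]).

-242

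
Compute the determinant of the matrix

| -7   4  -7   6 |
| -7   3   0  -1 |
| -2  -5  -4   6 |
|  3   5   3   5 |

Expand along row 2 (it has 1 zero):
  − (-7) · M_21   where M_21 = det([4 -7 6; -5 -4 6; 5 3 5]) = -507
  + (3) · M_22   where M_22 = det([-7 -7 6; -2 -4 6; 3 3 5]) = 106
  + (-1) · M_24   where M_24 = det([-7 4 -7; -2 -5 -4; 3 5 3]) = -94
det = (-1)·(-7)·(-507) + (+1)·(3)·(106) + (+1)·(-1)·(-94) = -3137

The determinant is -3137.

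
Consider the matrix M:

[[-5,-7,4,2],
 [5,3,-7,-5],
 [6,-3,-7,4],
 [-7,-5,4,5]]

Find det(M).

Expand along row 1:
  + (-5) · M_11   where M_11 = det([3 -7 -5; -3 -7 4; -5 4 5]) = 117
  − (-7) · M_12   where M_12 = det([5 -7 -5; 6 -7 4; -7 4 5]) = 276
  + (4) · M_13   where M_13 = det([5 3 -5; 6 -3 4; -7 -5 5]) = 106
  − (2) · M_14   where M_14 = det([5 3 -7; 6 -3 -7; -7 -5 4]) = 197
det = (+1)·(-5)·(117) + (-1)·(-7)·(276) + (+1)·(4)·(106) + (-1)·(2)·(197) = 1377

1377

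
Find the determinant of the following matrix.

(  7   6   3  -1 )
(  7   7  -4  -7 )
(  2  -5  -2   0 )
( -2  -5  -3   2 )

-758

Expand along row 3 (it has 1 zero):
  + (2) · M_31   where M_31 = det([6 3 -1; 7 -4 -7; -5 -3 2]) = -70
  − (-5) · M_32   where M_32 = det([7 3 -1; 7 -4 -7; -2 -3 2]) = -174
  + (-2) · M_33   where M_33 = det([7 6 -1; 7 7 -7; -2 -5 2]) = -126
det = (+1)·(2)·(-70) + (-1)·(-5)·(-174) + (+1)·(-2)·(-126) = -758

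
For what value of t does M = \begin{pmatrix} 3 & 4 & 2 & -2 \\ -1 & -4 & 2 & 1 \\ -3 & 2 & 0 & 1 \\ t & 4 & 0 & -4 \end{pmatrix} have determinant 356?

Expanding along the row containing t, det(M) is linear in t: det(M) = (-28)·t + (216).
Set (-28)·t + (216) = 356  ⇒  (-28)·t = 140  ⇒  t = -5.

-5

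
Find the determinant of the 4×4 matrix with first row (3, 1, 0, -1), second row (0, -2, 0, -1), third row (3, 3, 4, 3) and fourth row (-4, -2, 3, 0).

The determinant is 78.

Expand along row 2 (it has 2 zeros):
  + (-2) · M_22   where M_22 = det([3 0 -1; 3 4 3; -4 3 0]) = -52
  + (-1) · M_24   where M_24 = det([3 1 0; 3 3 4; -4 -2 3]) = 26
det = (+1)·(-2)·(-52) + (+1)·(-1)·(26) = 78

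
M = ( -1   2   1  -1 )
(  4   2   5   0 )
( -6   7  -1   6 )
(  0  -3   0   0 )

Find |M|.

240

Expand along row 4 (it has 3 zeros):
  + (-3) · M_42   where M_42 = det([-1 1 -1; 4 5 0; -6 -1 6]) = -80
det = (+1)·(-3)·(-80) = 240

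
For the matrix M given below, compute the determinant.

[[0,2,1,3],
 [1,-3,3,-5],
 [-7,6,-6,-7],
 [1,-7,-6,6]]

det(M) = -492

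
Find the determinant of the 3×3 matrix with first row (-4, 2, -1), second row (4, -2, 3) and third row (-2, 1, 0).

0

Expand along column 3:
  + (-1) · |4 -2; -2 1| = (-1)·(4 − 4) = 0
  − 3 · |-4 2; -2 1| = −3·(-4 − (-4)) = 0
Sum: (0) + (0) = 0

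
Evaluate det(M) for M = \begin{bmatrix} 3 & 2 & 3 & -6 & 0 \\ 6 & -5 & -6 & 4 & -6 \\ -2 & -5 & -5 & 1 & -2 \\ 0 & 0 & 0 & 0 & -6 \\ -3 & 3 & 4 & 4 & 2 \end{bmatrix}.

|M| = -2622

Expand along row 4 (it has 4 zeros):
  − (-6) · M_45   where M_45 = det([3 2 3 -6; 6 -5 -6 4; -2 -5 -5 1; -3 3 4 4]) = -437
det = (-1)·(-6)·(-437) = -2622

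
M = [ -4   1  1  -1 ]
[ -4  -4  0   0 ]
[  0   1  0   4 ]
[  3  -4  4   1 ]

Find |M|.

Expand along row 2 (it has 2 zeros):
  − (-4) · M_21   where M_21 = det([1 1 -1; 1 0 4; -4 4 1]) = -37
  + (-4) · M_22   where M_22 = det([-4 1 -1; 0 0 4; 3 4 1]) = 76
det = (-1)·(-4)·(-37) + (+1)·(-4)·(76) = -452

-452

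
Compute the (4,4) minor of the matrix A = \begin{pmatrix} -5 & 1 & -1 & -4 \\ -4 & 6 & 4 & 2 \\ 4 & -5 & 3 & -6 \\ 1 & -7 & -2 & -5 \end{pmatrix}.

Delete row 4 and column 4; the remaining 3×3 submatrix is [-5 1 -1; -4 6 4; 4 -5 3].
Its determinant is -158.

-158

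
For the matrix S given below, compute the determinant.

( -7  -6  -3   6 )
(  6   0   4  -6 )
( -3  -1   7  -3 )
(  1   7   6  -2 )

det(S) = 848

Expand along row 2 (it has 1 zero):
  − (6) · M_21   where M_21 = det([-6 -3 6; -1 7 -3; 7 6 -2]) = -285
  − (4) · M_23   where M_23 = det([-7 -6 6; -3 -1 -3; 1 7 -2]) = -227
  + (-6) · M_24   where M_24 = det([-7 -6 -3; -3 -1 7; 1 7 6]) = 295
det = (-1)·(6)·(-285) + (-1)·(4)·(-227) + (+1)·(-6)·(295) = 848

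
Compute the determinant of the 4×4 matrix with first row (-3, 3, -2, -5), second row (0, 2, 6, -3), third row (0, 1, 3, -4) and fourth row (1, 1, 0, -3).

100

Expand along column 1 (it has 2 zeros):
  + (-3) · M_11   where M_11 = det([2 6 -3; 1 3 -4; 1 0 -3]) = -15
  − (1) · M_41   where M_41 = det([3 -2 -5; 2 6 -3; 1 3 -4]) = -55
det = (+1)·(-3)·(-15) + (-1)·(1)·(-55) = 100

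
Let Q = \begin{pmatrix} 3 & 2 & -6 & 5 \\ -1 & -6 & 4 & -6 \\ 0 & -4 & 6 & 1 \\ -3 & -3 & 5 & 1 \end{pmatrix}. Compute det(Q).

|Q| = -584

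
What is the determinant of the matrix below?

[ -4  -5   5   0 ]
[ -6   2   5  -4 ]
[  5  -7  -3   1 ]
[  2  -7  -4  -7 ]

Expand along row 1 (it has 1 zero):
  + (-4) · M_11   where M_11 = det([2 5 -4; -7 -3 1; -7 -4 -7]) = -258
  − (-5) · M_12   where M_12 = det([-6 5 -4; 5 -3 1; 2 -4 -7]) = 91
  + (5) · M_13   where M_13 = det([-6 2 -4; 5 -7 1; 2 -7 -7]) = -178
det = (+1)·(-4)·(-258) + (-1)·(-5)·(91) + (+1)·(5)·(-178) = 597

597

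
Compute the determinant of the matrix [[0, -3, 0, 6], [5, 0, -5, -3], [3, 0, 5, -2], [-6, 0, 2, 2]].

-204

Expand along column 2 (it has 3 zeros):
  − (-3) · M_12   where M_12 = det([5 -5 -3; 3 5 -2; -6 2 2]) = -68
det = (-1)·(-3)·(-68) = -204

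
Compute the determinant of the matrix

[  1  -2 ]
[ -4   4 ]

-4

det = 1·4 − (-2)·(-4) = 4 − 8 = -4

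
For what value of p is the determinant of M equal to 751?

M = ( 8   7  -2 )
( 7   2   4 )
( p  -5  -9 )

Expanding along the column containing p, det(M) is linear in p: det(M) = (32)·p + (527).
Set (32)·p + (527) = 751  ⇒  (32)·p = 224  ⇒  p = 7.

7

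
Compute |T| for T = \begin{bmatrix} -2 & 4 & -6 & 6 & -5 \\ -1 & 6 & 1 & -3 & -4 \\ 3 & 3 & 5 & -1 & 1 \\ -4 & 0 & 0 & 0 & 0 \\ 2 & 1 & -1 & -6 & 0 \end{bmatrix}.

2588

Expand along row 4 (it has 4 zeros):
  − (-4) · M_41   where M_41 = det([4 -6 6 -5; 6 1 -3 -4; 3 5 -1 1; 1 -1 -6 0]) = 647
det = (-1)·(-4)·(647) = 2588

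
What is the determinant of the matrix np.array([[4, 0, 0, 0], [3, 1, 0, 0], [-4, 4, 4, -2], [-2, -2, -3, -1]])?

-40

The matrix is block lower-triangular with a 2×2 block and a 2×2 block on the diagonal, so its determinant equals the product of the determinants of the diagonal blocks.
det of the 2×2 block = 4
det of the 2×2 block = -10
det = (4)·(-10) = -40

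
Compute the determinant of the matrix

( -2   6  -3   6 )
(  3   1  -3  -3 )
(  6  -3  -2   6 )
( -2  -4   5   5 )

125

Expand along row 1:
  + (-2) · M_11   where M_11 = det([1 -3 -3; -3 -2 6; -4 5 5]) = 56
  − (6) · M_12   where M_12 = det([3 -3 -3; 6 -2 6; -2 5 5]) = -72
  + (-3) · M_13   where M_13 = det([3 1 -3; 6 -3 6; -2 -4 5]) = 75
  − (6) · M_14   where M_14 = det([3 1 -3; 6 -3 -2; -2 -4 5]) = -5
det = (+1)·(-2)·(56) + (-1)·(6)·(-72) + (+1)·(-3)·(75) + (-1)·(6)·(-5) = 125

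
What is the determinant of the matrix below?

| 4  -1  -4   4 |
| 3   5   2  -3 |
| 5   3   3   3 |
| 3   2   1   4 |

Expand along row 1:
  + (4) · M_11   where M_11 = det([5 2 -3; 3 3 3; 2 1 4]) = 42
  − (-1) · M_12   where M_12 = det([3 2 -3; 5 3 3; 3 1 4]) = 17
  + (-4) · M_13   where M_13 = det([3 5 -3; 5 3 3; 3 2 4]) = -40
  − (4) · M_14   where M_14 = det([3 5 2; 5 3 3; 3 2 1]) = 13
det = (+1)·(4)·(42) + (-1)·(-1)·(17) + (+1)·(-4)·(-40) + (-1)·(4)·(13) = 293

293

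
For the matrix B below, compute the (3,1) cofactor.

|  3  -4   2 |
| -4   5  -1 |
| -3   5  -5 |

The cofactor is -6.

Delete row 3 and column 1; the remaining 2×2 submatrix is [-4 2; 5 -1].
Its determinant is (-4)·(-1) − 2·5 = -6.
The cofactor carries sign (−1)^(3+1) = +1, so C_{3,1} = +(-6) = -6.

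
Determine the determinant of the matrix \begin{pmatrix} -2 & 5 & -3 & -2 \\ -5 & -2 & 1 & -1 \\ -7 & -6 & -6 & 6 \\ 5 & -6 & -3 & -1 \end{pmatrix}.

2396

Expand along row 1:
  + (-2) · M_11   where M_11 = det([-2 1 -1; -6 -6 6; -6 -3 -1]) = -72
  − (5) · M_12   where M_12 = det([-5 1 -1; -7 -6 6; 5 -3 -1]) = -148
  + (-3) · M_13   where M_13 = det([-5 -2 -1; -7 -6 6; 5 -6 -1]) = -328
  − (-2) · M_14   where M_14 = det([-5 -2 1; -7 -6 -6; 5 -6 -3]) = 264
det = (+1)·(-2)·(-72) + (-1)·(5)·(-148) + (+1)·(-3)·(-328) + (-1)·(-2)·(264) = 2396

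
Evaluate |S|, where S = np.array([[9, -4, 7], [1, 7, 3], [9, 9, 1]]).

Expand along row 1:
  + 9 · |7 3; 9 1| = 9·(7 − 27) = -180
  − (-4) · |1 3; 9 1| = −(-4)·(1 − 27) = -104
  + 7 · |1 7; 9 9| = 7·(9 − 63) = -378
Sum: (-180) + (-104) + (-378) = -662

|S| = -662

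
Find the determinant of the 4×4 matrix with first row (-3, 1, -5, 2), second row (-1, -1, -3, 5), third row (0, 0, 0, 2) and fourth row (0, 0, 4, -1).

The determinant is -32.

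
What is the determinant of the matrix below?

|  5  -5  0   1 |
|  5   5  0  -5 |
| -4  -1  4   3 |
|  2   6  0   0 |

Expand along column 3 (it has 3 zeros):
  + (4) · M_33   where M_33 = det([5 -5 1; 5 5 -5; 2 6 0]) = 220
det = (+1)·(4)·(220) = 880

The determinant is 880.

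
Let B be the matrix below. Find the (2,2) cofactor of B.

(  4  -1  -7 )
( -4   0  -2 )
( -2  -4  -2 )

Delete row 2 and column 2; the remaining 2×2 submatrix is [4 -7; -2 -2].
Its determinant is 4·(-2) − (-7)·(-2) = -22.
The cofactor carries sign (−1)^(2+2) = +1, so C_{2,2} = +(-22) = -22.

The cofactor is -22.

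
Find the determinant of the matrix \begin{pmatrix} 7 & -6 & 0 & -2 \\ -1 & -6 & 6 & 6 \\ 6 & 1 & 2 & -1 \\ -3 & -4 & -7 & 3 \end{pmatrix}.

The determinant is -2390.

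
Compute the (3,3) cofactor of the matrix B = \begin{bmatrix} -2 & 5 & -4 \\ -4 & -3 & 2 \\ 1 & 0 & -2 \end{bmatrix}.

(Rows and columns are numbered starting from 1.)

26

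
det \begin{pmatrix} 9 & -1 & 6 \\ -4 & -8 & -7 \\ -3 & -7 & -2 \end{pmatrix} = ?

The determinant is -286.

Expand along column 1:
  + 9 · |-8 -7; -7 -2| = 9·(16 − 49) = -297
  − (-4) · |-1 6; -7 -2| = −(-4)·(2 − (-42)) = 176
  + (-3) · |-1 6; -8 -7| = (-3)·(7 − (-48)) = -165
Sum: (-297) + (176) + (-165) = -286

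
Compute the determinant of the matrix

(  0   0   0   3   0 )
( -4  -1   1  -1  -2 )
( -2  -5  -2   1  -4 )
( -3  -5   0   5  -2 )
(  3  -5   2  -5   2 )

Expand along row 1 (it has 4 zeros):
  − (3) · M_14   where M_14 = det([-4 -1 1 -2; -2 -5 -2 -4; -3 -5 0 -2; 3 -5 2 2]) = -124
det = (-1)·(3)·(-124) = 372

372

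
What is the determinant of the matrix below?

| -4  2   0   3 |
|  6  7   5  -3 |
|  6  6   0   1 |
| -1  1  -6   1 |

Expand along column 3 (it has 2 zeros):
  − (5) · M_23   where M_23 = det([-4 2 3; 6 6 1; -1 1 1]) = 2
  − (-6) · M_43   where M_43 = det([-4 2 3; 6 7 -3; 6 6 1]) = -166
det = (-1)·(5)·(2) + (-1)·(-6)·(-166) = -1006

-1006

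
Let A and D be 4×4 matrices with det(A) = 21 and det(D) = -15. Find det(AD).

det(AD) = det(A)·det(D) = (21)·(-15) = -315

-315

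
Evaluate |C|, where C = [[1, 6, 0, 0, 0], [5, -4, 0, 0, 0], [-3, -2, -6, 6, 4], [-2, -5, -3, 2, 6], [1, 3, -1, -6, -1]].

|C| = 6052

C is block lower-triangular with a 2×2 block and a 3×3 block on the diagonal, so its determinant equals the product of the determinants of the diagonal blocks.
det of the 2×2 block = -34
det of the 3×3 block = -178
det = (-34)·(-178) = 6052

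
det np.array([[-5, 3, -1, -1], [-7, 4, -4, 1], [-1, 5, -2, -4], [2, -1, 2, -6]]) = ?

285

Expand along row 1:
  + (-5) · M_11   where M_11 = det([4 -4 1; 5 -2 -4; -1 2 -6]) = -48
  − (3) · M_12   where M_12 = det([-7 -4 1; -1 -2 -4; 2 2 -6]) = -82
  + (-1) · M_13   where M_13 = det([-7 4 1; -1 5 -4; 2 -1 -6]) = 173
  − (-1) · M_14   where M_14 = det([-7 4 -4; -1 5 -2; 2 -1 2]) = -28
det = (+1)·(-5)·(-48) + (-1)·(3)·(-82) + (+1)·(-1)·(173) + (-1)·(-1)·(-28) = 285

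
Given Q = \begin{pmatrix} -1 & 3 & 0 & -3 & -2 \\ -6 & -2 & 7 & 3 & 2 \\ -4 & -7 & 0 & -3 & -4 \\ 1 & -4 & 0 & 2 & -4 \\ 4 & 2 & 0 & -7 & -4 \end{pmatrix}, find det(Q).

det(Q) = 8442

Expand along column 3 (it has 4 zeros):
  − (7) · M_23   where M_23 = det([-1 3 -3 -2; -4 -7 -3 -4; 1 -4 2 -4; 4 2 -7 -4]) = -1206
det = (-1)·(7)·(-1206) = 8442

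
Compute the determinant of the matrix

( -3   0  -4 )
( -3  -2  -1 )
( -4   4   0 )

Expand along column 2:
  + (-2) · |-3 -4; -4 0| = (-2)·(0 − 16) = 32
  − 4 · |-3 -4; -3 -1| = −4·(3 − 12) = 36
Sum: (32) + (36) = 68

68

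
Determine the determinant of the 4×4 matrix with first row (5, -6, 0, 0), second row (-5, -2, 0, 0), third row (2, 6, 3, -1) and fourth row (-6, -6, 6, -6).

The determinant is 480.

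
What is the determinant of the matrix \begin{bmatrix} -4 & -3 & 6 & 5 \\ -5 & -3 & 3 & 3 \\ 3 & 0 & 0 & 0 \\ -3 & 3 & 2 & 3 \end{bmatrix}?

Expand along row 3 (it has 3 zeros):
  + (3) · M_31   where M_31 = det([-3 6 5; -3 3 3; 3 2 3]) = 24
det = (+1)·(3)·(24) = 72

72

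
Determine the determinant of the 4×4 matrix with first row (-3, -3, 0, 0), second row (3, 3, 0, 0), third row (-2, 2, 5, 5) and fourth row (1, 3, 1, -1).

The matrix is block lower-triangular with a 2×2 block and a 2×2 block on the diagonal, so its determinant equals the product of the determinants of the diagonal blocks.
det of the 2×2 block = 0
det of the 2×2 block = -10
det = (0)·(-10) = 0

The determinant is 0.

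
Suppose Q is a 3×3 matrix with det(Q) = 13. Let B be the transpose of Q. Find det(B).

det(B) = 13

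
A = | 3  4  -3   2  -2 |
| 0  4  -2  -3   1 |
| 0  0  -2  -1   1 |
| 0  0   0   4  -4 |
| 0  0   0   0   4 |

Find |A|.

|A| = -384

A is upper triangular, so det(A) is the product of the diagonal entries:
det = (3) · (4) · (-2) · (4) · (4) = -384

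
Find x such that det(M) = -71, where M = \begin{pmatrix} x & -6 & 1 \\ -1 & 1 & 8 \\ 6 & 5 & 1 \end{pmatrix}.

x = -6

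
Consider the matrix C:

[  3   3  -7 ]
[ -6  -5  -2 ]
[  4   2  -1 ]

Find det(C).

det(C) = -71

Expand along row 1:
  + 3 · |-5 -2; 2 -1| = 3·(5 − (-4)) = 27
  − 3 · |-6 -2; 4 -1| = −3·(6 − (-8)) = -42
  + (-7) · |-6 -5; 4 2| = (-7)·(-12 − (-20)) = -56
Sum: (27) + (-42) + (-56) = -71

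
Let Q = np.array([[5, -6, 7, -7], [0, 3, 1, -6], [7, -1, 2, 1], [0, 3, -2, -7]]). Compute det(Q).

Expand along column 1 (it has 2 zeros):
  + (5) · M_11   where M_11 = det([3 1 -6; -1 2 1; 3 -2 -7]) = -16
  + (7) · M_31   where M_31 = det([-6 7 -7; 3 1 -6; 3 -2 -7]) = 198
det = (+1)·(5)·(-16) + (+1)·(7)·(198) = 1306

The determinant is 1306.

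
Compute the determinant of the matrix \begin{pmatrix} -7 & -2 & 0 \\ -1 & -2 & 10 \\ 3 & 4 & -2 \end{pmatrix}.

Expand along row 1:
  + (-7) · |-2 10; 4 -2| = (-7)·(4 − 40) = 252
  − (-2) · |-1 10; 3 -2| = −(-2)·(2 − 30) = -56
Sum: (252) + (-56) = 196

196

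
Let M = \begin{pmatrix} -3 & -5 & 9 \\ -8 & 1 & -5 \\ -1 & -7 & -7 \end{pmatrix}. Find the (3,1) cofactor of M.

16

Delete row 3 and column 1; the remaining 2×2 submatrix is [-5 9; 1 -5].
Its determinant is (-5)·(-5) − 9·1 = 16.
The cofactor carries sign (−1)^(3+1) = +1, so C_{3,1} = +(16) = 16.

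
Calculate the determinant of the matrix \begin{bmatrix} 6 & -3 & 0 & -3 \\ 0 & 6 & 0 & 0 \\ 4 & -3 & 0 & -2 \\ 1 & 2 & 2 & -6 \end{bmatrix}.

The determinant is 0.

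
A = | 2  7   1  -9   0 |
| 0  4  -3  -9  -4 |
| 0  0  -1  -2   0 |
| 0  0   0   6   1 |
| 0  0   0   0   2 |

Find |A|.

A is upper triangular, so det(A) is the product of the diagonal entries:
det = (2) · (4) · (-1) · (6) · (2) = -96

The determinant is -96.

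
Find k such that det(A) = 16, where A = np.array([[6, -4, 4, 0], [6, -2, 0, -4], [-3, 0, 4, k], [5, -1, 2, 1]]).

7

Expanding along the column containing k, det(A) is linear in k: det(A) = (-40)·k + (296).
Set (-40)·k + (296) = 16  ⇒  (-40)·k = -280  ⇒  k = 7.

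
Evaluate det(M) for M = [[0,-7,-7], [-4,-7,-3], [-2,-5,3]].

-168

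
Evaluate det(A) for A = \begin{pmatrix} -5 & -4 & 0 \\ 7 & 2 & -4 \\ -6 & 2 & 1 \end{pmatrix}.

|A| = -118

Expand along row 1:
  + (-5) · |2 -4; 2 1| = (-5)·(2 − (-8)) = -50
  − (-4) · |7 -4; -6 1| = −(-4)·(7 − 24) = -68
Sum: (-50) + (-68) = -118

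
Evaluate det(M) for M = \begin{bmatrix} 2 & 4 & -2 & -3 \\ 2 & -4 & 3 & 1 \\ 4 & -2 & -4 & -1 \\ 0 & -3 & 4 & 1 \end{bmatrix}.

Expand along row 4 (it has 1 zero):
  + (-3) · M_42   where M_42 = det([2 -2 -3; 2 3 1; 4 -4 -1]) = 50
  − (4) · M_43   where M_43 = det([2 4 -3; 2 -4 1; 4 -2 -1]) = 0
  + (1) · M_44   where M_44 = det([2 4 -2; 2 -4 3; 4 -2 -4]) = 100
det = (+1)·(-3)·(50) + (-1)·(4)·(0) + (+1)·(1)·(100) = -50

-50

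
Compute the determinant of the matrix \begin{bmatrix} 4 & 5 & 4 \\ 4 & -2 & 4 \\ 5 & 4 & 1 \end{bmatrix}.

112

Expand along row 1:
  + 4 · |-2 4; 4 1| = 4·(-2 − 16) = -72
  − 5 · |4 4; 5 1| = −5·(4 − 20) = 80
  + 4 · |4 -2; 5 4| = 4·(16 − (-10)) = 104
Sum: (-72) + (80) + (104) = 112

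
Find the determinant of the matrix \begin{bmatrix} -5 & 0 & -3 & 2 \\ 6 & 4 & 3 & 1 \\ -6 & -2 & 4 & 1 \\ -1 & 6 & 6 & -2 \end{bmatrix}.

Expand along row 1 (it has 1 zero):
  + (-5) · M_11   where M_11 = det([4 3 1; -2 4 1; 6 6 -2]) = -86
  + (-3) · M_13   where M_13 = det([6 4 1; -6 -2 1; -1 6 -2]) = -102
  − (2) · M_14   where M_14 = det([6 4 3; -6 -2 4; -1 6 6]) = -202
det = (+1)·(-5)·(-86) + (+1)·(-3)·(-102) + (-1)·(2)·(-202) = 1140

The determinant is 1140.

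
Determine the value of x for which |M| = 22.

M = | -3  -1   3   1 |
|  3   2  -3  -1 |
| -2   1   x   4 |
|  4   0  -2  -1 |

Expanding along the row containing x, det(M) is linear in x: det(M) = (-1)·x + (22).
Set (-1)·x + (22) = 22  ⇒  (-1)·x = 0  ⇒  x = 0.

x = 0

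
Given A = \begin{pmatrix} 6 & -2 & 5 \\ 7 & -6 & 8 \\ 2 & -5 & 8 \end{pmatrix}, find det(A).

Expand along row 1:
  + 6 · |-6 8; -5 8| = 6·(-48 − (-40)) = -48
  − (-2) · |7 8; 2 8| = −(-2)·(56 − 16) = 80
  + 5 · |7 -6; 2 -5| = 5·(-35 − (-12)) = -115
Sum: (-48) + (80) + (-115) = -83

-83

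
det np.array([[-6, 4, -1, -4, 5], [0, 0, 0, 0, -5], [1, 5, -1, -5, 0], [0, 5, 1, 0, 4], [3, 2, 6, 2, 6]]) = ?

Expand along row 2 (it has 4 zeros):
  − (-5) · M_25   where M_25 = det([-6 4 -1 -4; 1 5 -1 -5; 0 5 1 0; 3 2 6 2]) = 799
det = (-1)·(-5)·(799) = 3995

3995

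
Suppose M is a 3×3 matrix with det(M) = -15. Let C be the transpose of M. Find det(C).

|C| = -15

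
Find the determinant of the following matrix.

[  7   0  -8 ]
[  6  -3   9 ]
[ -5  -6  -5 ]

The determinant is 891.

Expand along column 2:
  + (-3) · |7 -8; -5 -5| = (-3)·(-35 − 40) = 225
  − (-6) · |7 -8; 6 9| = −(-6)·(63 − (-48)) = 666
Sum: (225) + (666) = 891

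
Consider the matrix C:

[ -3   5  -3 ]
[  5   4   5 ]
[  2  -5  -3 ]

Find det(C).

The determinant is 185.

Expand along row 1:
  + (-3) · |4 5; -5 -3| = (-3)·(-12 − (-25)) = -39
  − 5 · |5 5; 2 -3| = −5·(-15 − 10) = 125
  + (-3) · |5 4; 2 -5| = (-3)·(-25 − 8) = 99
Sum: (-39) + (125) + (99) = 185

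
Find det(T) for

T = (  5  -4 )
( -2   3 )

7

det(T) = 5·3 − (-4)·(-2) = 15 − 8 = 7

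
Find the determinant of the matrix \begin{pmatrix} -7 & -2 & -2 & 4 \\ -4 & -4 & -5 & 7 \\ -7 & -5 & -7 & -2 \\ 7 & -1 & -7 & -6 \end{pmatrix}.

Expand along row 1:
  + (-7) · M_11   where M_11 = det([-4 -5 7; -5 -7 -2; -1 -7 -6]) = 224
  − (-2) · M_12   where M_12 = det([-4 -5 7; -7 -7 -2; 7 -7 -6]) = 854
  + (-2) · M_13   where M_13 = det([-4 -4 7; -7 -5 -2; 7 -1 -6]) = 406
  − (4) · M_14   where M_14 = det([-4 -4 -5; -7 -5 -7; 7 -1 -7]) = 70
det = (+1)·(-7)·(224) + (-1)·(-2)·(854) + (+1)·(-2)·(406) + (-1)·(4)·(70) = -952

-952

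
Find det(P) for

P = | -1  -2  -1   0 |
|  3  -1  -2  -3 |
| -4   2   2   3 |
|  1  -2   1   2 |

-4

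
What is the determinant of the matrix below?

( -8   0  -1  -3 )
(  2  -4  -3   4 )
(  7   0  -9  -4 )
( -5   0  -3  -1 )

Expand along column 2 (it has 3 zeros):
  + (-4) · M_22   where M_22 = det([-8 -1 -3; 7 -9 -4; -5 -3 -1]) = 195
det = (+1)·(-4)·(195) = -780

The determinant is -780.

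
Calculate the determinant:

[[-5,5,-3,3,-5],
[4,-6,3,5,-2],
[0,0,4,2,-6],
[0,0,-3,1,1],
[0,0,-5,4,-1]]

60

The matrix is block upper-triangular with a 2×2 block and a 3×3 block on the diagonal, so its determinant equals the product of the determinants of the diagonal blocks.
det of the 2×2 block = 10
det of the 3×3 block = 6
det = (10)·(6) = 60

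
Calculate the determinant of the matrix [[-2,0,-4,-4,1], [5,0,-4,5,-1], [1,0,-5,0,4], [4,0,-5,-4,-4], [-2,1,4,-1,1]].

Expand along column 2 (it has 4 zeros):
  − (1) · M_52   where M_52 = det([-2 -4 -4 1; 5 -4 5 -1; 1 -5 0 4; 4 -5 -4 -4]) = 725
det = (-1)·(1)·(725) = -725

-725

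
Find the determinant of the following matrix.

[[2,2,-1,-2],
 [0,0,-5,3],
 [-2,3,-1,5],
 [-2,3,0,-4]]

Expand along row 2 (it has 2 zeros):
  − (-5) · M_23   where M_23 = det([2 2 -2; -2 3 5; -2 3 -4]) = -90
  + (3) · M_24   where M_24 = det([2 2 -1; -2 3 -1; -2 3 0]) = 10
det = (-1)·(-5)·(-90) + (+1)·(3)·(10) = -420

The determinant is -420.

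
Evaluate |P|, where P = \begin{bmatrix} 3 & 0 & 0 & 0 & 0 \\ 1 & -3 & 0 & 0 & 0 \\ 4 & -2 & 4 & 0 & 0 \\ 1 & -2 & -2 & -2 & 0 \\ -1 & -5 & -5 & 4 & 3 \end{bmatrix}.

P is lower triangular, so det(P) is the product of the diagonal entries:
det = (3) · (-3) · (4) · (-2) · (3) = 216

det(P) = 216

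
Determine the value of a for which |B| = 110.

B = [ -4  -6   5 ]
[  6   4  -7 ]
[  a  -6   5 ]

a = 1

Expanding along the row containing a, det(B) is linear in a: det(B) = (22)·a + (88).
Set (22)·a + (88) = 110  ⇒  (22)·a = 22  ⇒  a = 1.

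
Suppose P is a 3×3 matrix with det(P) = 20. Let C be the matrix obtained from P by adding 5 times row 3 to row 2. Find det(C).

det(C) = 20

Adding a multiple of one row to another leaves the determinant unchanged.
det(C) = (1)·(20) = 20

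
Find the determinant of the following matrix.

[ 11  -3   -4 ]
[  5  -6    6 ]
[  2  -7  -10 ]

1028

Expand along column 1:
  + 11 · |-6 6; -7 -10| = 11·(60 − (-42)) = 1122
  − 5 · |-3 -4; -7 -10| = −5·(30 − 28) = -10
  + 2 · |-3 -4; -6 6| = 2·(-18 − 24) = -84
Sum: (1122) + (-10) + (-84) = 1028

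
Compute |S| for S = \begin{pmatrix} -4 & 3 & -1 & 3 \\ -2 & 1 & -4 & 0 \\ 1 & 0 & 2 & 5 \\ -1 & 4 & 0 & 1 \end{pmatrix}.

224

Expand along row 2 (it has 1 zero):
  − (-2) · M_21   where M_21 = det([3 -1 3; 0 2 5; 4 0 1]) = -38
  + (1) · M_22   where M_22 = det([-4 -1 3; 1 2 5; -1 0 1]) = 4
  − (-4) · M_23   where M_23 = det([-4 3 3; 1 0 5; -1 4 1]) = 74
det = (-1)·(-2)·(-38) + (+1)·(1)·(4) + (-1)·(-4)·(74) = 224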